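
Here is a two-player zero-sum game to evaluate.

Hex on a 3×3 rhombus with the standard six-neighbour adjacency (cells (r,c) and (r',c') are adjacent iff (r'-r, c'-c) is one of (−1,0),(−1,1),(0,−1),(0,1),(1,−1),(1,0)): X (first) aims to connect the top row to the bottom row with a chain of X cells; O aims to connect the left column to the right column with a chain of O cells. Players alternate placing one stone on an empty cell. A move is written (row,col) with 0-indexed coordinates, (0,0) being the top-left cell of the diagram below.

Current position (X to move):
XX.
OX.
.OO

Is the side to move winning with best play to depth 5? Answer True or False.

ply 1, X at XX./OX./.OO | (0,2)=-1→XXX/OX./.OO; (1,2)=-1→XX./OXX/.OO; (2,0)=+1→XX./OX./XOO*
ply 2: XX./OX./XOO is terminal -1 (O); from XX./OX./.OO depth 5

X winning at [XX./OX./.OO]: True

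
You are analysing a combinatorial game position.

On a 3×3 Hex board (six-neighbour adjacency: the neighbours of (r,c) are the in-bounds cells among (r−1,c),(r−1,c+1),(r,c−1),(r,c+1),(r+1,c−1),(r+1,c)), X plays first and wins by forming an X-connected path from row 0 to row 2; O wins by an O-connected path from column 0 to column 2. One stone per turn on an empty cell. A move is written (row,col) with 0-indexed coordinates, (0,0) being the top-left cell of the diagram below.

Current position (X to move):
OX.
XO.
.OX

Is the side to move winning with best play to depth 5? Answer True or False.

X winning at [OX./XO./.OX]: True

ply 1, X at OX./XO./.OX | (0,2)=+1→OXX/XO./.OX*; (1,2)=+1→OX./XOX/.OX; (2,0)=+1→OX./XO./XOX
ply 2, O at OXX/XO./.OX | (1,2)=-1→OXX/XOO/.OX*; (2,0)=-1→OXX/XO./OOX
ply 3, X at OXX/XOO/.OX | (2,0)=+1→OXX/XOO/XOX*
ply 4: OXX/XOO/XOX is terminal -1 (O); from OX./XO./.OX depth 5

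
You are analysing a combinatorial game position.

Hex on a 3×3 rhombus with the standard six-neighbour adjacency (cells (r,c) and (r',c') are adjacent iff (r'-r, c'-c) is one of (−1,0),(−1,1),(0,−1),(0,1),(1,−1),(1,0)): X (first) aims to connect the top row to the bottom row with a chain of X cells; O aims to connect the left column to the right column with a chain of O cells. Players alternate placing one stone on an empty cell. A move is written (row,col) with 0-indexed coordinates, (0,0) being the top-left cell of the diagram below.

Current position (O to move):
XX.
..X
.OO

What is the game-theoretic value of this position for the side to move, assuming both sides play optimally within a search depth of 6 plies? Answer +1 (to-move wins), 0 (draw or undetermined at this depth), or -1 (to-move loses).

value(XX./..X/.OO, O) = +1

[XX./..X/.OO] O move#1: (0,2):-1/XXO/..X/.OO, (1,0):+1/XX./O.X/.OO*, (1,1):+1/XX./.OX/.OO, (2,0):+1/XX./..X/OOO
[XX./O.X/.OO] X move#2: (0,2):-1/XXX/O.X/.OO*, (1,1):-1/XX./OXX/.OO, (2,0):-1/XX./O.X/XOO
[XXX/O.X/.OO] O move#3: (1,1):+1/XXX/OOX/.OO*, (2,0):+1/XXX/O.X/OOO
[XXX/OOX/.OO] end (terminal -1, X#4); searched XX./..X/.OO to 6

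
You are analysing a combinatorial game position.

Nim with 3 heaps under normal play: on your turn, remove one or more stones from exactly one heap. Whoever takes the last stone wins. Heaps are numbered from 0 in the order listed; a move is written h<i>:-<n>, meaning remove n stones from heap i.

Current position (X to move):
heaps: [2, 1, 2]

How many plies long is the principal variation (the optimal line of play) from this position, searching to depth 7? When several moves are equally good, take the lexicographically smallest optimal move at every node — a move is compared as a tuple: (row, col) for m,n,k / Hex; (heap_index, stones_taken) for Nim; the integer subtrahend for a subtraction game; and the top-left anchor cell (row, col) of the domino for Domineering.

ply 1, X at (2,1,2) | h0:-1=-1→(1,1,2); h0:-2=-1→(0,1,2); h1:-1=+1→(2,0,2)*; h2:-1=-1→(2,1,1); h2:-2=-1→(2,1,0)
ply 2, O at (2,0,2) | h0:-1=-1→(1,0,2)*; h0:-2=-1→(0,0,2); h2:-1=-1→(2,0,1); h2:-2=-1→(2,0,0)
ply 3, X at (1,0,2) | h0:-1=-1→(0,0,2); h2:-1=+1→(1,0,1)*; h2:-2=-1→(1,0,0)
ply 4, O at (1,0,1) | h0:-1=-1→(0,0,1)*; h2:-1=-1→(1,0,0)
ply 5, X at (0,0,1) | h2:-1=+1→(0,0,0)*
ply 6: (0,0,0) is terminal -1 (O); from (2,1,2) depth 7

PV length from [(2,1,2)]: 5 plies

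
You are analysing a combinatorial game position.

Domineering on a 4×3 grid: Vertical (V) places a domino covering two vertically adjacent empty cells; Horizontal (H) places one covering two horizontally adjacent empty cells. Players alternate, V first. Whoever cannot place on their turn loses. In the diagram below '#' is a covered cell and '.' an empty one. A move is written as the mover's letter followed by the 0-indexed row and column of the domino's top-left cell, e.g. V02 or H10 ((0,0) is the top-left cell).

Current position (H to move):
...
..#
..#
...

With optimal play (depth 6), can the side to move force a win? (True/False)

[.../..#/..#/...] H move#1: H00:-1/##./..#/..#/...*, H01:-1/.##/..#/..#/..., H10:-1/.../###/..#/..., H20:-1/.../..#/###/..., H30:-1/.../..#/..#/##., H31:-1/.../..#/..#/.##
[##./..#/..#/...] V move#2: V10:+1/##./#.#/#.#/...*, V11:+1/##./.##/.##/..., V20:+1/##./..#/#.#/#.., V21:+1/##./..#/.##/.#.
[##./#.#/#.#/...] H move#3: H30:-1/##./#.#/#.#/##.*, H31:-1/##./#.#/#.#/.##
[##./#.#/#.#/##.] V move#4: V11:+1/##./###/###/##.*
[##./###/###/##.] end (terminal -1, H#5); searched .../..#/..#/... to 6

H winning at [.../..#/..#/...]: False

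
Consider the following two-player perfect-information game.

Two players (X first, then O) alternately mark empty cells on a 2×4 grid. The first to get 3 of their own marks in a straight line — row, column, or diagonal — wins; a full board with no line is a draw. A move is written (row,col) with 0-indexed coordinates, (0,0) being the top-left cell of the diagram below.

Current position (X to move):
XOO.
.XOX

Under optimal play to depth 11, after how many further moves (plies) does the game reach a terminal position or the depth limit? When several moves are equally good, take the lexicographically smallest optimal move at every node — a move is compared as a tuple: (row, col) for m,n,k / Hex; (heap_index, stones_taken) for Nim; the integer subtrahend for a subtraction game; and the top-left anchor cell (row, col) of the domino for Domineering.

PV length from [XOO./.XOX]: 2 plies

ply 1, X at XOO./.XOX | (0,3)=+0→XOOX/.XOX*; (1,0)=-1→XOO./XXOX
ply 2, O at XOOX/.XOX | (1,0)=+0→XOOX/OXOX*
ply 3: XOOX/OXOX is terminal +0 (X); from XOO./.XOX depth 11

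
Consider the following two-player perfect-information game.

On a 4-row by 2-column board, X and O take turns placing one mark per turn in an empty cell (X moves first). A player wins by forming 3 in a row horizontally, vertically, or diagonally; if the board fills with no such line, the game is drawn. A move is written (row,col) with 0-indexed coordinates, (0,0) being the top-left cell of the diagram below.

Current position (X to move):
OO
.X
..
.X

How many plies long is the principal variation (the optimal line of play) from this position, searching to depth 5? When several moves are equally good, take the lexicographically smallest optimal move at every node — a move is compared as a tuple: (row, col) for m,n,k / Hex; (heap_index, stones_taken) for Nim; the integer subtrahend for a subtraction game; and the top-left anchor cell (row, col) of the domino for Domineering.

PV length from [OO/.X/../.X]: 1 ply

[OO/.X/../.X] X move#1: (1,0):+0/OO/XX/../.X, (2,0):+0/OO/.X/X./.X, (2,1):+1/OO/.X/.X/.X*, (3,0):+0/OO/.X/../XX
[OO/.X/.X/.X] end (terminal -1, O#2); searched OO/.X/../.X to 5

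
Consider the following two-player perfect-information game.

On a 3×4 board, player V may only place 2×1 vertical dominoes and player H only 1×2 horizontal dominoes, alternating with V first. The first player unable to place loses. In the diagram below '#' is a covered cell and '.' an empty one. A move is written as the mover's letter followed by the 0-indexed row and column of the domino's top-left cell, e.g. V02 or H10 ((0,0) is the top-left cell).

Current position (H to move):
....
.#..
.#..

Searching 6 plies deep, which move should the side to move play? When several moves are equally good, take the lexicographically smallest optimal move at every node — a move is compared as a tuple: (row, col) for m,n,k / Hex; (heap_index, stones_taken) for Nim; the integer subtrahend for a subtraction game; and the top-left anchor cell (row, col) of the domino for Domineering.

p1 H@[..../.#../.#..]: H00[##../.#../.#..]-1 H01[.##./.#../.#..]-1 H02[..##/.#../.#..]-1 H12[..../.###/.#..]+1* H22[..../.#../.###]-1
p2 V@[..../.###/.#..]: V00[#.../####/.#..]-1* V10[..../####/##..]-1
p3 H@[#.../####/.#..]: H01[###./####/.#..]+1* H02[#.##/####/.#..]+1 H22[#.../####/.###]+1
p4 V@[###./####/.#..] terminal -1; root [..../.#../.#..] d6

H's best at [..../.#../.#..]: H12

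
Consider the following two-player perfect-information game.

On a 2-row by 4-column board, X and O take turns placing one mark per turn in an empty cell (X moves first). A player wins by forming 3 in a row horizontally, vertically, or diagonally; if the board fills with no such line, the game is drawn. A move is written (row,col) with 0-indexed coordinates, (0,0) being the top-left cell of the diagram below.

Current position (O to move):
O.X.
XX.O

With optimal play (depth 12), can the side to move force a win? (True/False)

ply 1, O at O.X./XX.O | (0,1)=-1→OOX./XX.O; (0,3)=-1→O.XO/XX.O; (1,2)=+0→O.X./XXOO*
ply 2, X at O.X./XXOO | (0,1)=+0→OXX./XXOO*; (0,3)=+0→O.XX/XXOO
ply 3, O at OXX./XXOO | (0,3)=+0→OXXO/XXOO*
ply 4: OXXO/XXOO is terminal +0 (X); from O.X./XX.O depth 12

O winning at [O.X./XX.O]: False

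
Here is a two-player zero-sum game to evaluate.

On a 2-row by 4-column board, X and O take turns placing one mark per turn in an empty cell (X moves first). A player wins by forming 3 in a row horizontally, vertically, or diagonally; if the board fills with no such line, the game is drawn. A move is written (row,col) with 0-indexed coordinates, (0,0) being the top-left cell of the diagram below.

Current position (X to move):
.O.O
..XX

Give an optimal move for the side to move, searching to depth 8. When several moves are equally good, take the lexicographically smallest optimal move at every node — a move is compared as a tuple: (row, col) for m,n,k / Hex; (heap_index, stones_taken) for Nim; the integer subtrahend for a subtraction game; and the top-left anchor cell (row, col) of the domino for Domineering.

X's best at [.O.O/..XX]: (1,1)

[.O.O/..XX] X move#1: (0,0):-1/XO.O/..XX, (0,2):+0/.OXO/..XX, (1,0):-1/.O.O/X.XX, (1,1):+1/.O.O/.XXX*
[.O.O/.XXX] end (terminal -1, O#2); searched .O.O/..XX to 8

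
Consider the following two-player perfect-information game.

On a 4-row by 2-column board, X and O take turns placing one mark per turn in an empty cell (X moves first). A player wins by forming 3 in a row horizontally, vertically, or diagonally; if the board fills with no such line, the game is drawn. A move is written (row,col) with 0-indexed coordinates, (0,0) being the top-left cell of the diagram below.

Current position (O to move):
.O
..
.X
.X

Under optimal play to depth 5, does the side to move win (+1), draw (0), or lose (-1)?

p1 O@[.O/../.X/.X]: (0,0)[OO/../.X/.X]-1 (1,0)[.O/O./.X/.X]-1 (1,1)[.O/.O/.X/.X]+0* (2,0)[.O/../OX/.X]-1 (3,0)[.O/../.X/OX]-1
p2 X@[.O/.O/.X/.X]: (0,0)[XO/.O/.X/.X]+0* (1,0)[.O/XO/.X/.X]+0 (2,0)[.O/.O/XX/.X]+0 (3,0)[.O/.O/.X/XX]+0
p3 O@[XO/.O/.X/.X]: (1,0)[XO/OO/.X/.X]+0* (2,0)[XO/.O/OX/.X]+0 (3,0)[XO/.O/.X/OX]+0
p4 X@[XO/OO/.X/.X]: (2,0)[XO/OO/XX/.X]+0* (3,0)[XO/OO/.X/XX]+0
p5 O@[XO/OO/XX/.X]: (3,0)[XO/OO/XX/OX]+0*
p6 X@[XO/OO/XX/OX] terminal +0; root [.O/../.X/.X] d5

value(.O/../.X/.X, O) = 0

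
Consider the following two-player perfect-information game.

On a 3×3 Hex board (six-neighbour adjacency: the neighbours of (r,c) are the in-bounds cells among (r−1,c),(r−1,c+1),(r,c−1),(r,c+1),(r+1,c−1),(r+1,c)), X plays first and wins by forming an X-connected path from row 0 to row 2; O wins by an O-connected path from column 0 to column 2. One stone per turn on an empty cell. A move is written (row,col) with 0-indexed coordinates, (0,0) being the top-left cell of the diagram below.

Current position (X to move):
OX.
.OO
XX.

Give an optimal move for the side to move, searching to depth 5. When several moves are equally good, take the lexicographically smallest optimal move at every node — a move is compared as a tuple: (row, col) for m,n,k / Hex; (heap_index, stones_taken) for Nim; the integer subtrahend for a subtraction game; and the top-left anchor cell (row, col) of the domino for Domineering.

ply 1, X at OX./.OO/XX. | (0,2)=-1→OXX/.OO/XX.; (1,0)=+1→OX./XOO/XX.*; (2,2)=-1→OX./.OO/XXX
ply 2: OX./XOO/XX. is terminal -1 (O); from OX./.OO/XX. depth 5

X's best at [OX./.OO/XX.]: (1,0)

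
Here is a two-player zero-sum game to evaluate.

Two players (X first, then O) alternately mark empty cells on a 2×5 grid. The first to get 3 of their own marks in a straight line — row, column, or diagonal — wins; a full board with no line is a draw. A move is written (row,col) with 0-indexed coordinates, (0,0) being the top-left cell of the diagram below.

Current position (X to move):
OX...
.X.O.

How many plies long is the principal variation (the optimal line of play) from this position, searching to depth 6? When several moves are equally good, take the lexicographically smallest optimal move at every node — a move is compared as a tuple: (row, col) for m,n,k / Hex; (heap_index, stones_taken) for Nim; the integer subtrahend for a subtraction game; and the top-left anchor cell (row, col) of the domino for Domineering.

p1 X@[OX.../.X.O.]: (0,2)[OXX../.X.O.]+0* (0,3)[OX.X./.X.O.]+0 (0,4)[OX..X/.X.O.]+0 (1,0)[OX.../XX.O.]+0 (1,2)[OX.../.XXO.]+0 (1,4)[OX.../.X.OX]+0
p2 O@[OXX../.X.O.]: (0,3)[OXXO./.X.O.]+0* (0,4)[OXX.O/.X.O.]-1 (1,0)[OXX../OX.O.]-1 (1,2)[OXX../.XOO.]-1 (1,4)[OXX../.X.OO]-1
p3 X@[OXXO./.X.O.]: (0,4)[OXXOX/.X.O.]+0* (1,0)[OXXO./XX.O.]+0 (1,2)[OXXO./.XXO.]+0 (1,4)[OXXO./.X.OX]+0
p4 O@[OXXOX/.X.O.]: (1,0)[OXXOX/OX.O.]+0* (1,2)[OXXOX/.XOO.]+0 (1,4)[OXXOX/.X.OO]+0
p5 X@[OXXOX/OX.O.]: (1,2)[OXXOX/OXXO.]+0* (1,4)[OXXOX/OX.OX]+0
p6 O@[OXXOX/OXXO.]: (1,4)[OXXOX/OXXOO]+0*
p7 X@[OXXOX/OXXOO] terminal +0; root [OX.../.X.O.] d6

PV length from [OX.../.X.O.]: 6 plies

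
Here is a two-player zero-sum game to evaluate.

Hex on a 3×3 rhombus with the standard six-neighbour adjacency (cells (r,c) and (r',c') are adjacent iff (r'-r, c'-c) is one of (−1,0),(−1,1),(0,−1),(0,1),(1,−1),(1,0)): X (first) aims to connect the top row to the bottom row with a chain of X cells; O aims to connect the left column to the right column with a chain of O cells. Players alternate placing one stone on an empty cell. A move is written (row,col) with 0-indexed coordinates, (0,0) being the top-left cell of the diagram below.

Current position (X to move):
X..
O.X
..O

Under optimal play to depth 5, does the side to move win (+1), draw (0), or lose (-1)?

value(X../O.X/..O, X) = +1

[X../O.X/..O] X move#1: (0,1):-1/XX./O.X/..O, (0,2):-1/X.X/O.X/..O, (1,1):+1/X../OXX/..O*, (2,0):-1/X../O.X/X.O, (2,1):-1/X../O.X/.XO
[X../OXX/..O] O move#2: (0,1):-1/XO./OXX/..O*, (0,2):-1/X.O/OXX/..O, (2,0):-1/X../OXX/O.O, (2,1):-1/X../OXX/.OO
[XO./OXX/..O] X move#3: (0,2):+1/XOX/OXX/..O*, (2,0):-1/XO./OXX/X.O, (2,1):-1/XO./OXX/.XO
[XOX/OXX/..O] O move#4: (2,0):-1/XOX/OXX/O.O*, (2,1):-1/XOX/OXX/.OO
[XOX/OXX/O.O] X move#5: (2,1):+1/XOX/OXX/OXO*
[XOX/OXX/OXO] end (terminal -1, O#6); searched X../O.X/..O to 5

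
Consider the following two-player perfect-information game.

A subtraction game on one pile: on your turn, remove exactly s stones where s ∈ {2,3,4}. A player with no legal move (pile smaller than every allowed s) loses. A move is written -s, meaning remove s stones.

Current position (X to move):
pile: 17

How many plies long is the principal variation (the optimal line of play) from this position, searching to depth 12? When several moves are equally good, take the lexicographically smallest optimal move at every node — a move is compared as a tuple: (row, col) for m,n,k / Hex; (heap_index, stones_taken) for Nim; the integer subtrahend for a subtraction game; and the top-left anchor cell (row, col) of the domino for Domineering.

p1 X@[17]: -2[15]-1 -3[14]-1 -4[13]+1*
p2 O@[13]: -2[11]-1* -3[10]-1 -4[9]-1
p3 X@[11]: -2[9]-1 -3[8]-1 -4[7]+1*
p4 O@[7]: -2[5]-1* -3[4]-1 -4[3]-1
p5 X@[5]: -2[3]-1 -3[2]-1 -4[1]+1*
p6 O@[1] terminal -1; root [17] d12

PV length from [17]: 5 plies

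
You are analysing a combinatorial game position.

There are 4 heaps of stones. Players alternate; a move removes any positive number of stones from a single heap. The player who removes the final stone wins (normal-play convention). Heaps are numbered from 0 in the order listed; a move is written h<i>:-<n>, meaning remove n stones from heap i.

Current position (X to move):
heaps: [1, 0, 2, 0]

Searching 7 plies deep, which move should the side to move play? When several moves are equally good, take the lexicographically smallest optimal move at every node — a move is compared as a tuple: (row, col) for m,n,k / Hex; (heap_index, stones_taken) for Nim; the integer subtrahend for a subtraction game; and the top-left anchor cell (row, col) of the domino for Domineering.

X's best at [(1,0,2,0)]: h2:-1

[(1,0,2,0)] X move#1: h0:-1:-1/(0,0,2,0), h2:-1:+1/(1,0,1,0)*, h2:-2:-1/(1,0,0,0)
[(1,0,1,0)] O move#2: h0:-1:-1/(0,0,1,0)*, h2:-1:-1/(1,0,0,0)
[(0,0,1,0)] X move#3: h2:-1:+1/(0,0,0,0)*
[(0,0,0,0)] end (terminal -1, O#4); searched (1,0,2,0) to 7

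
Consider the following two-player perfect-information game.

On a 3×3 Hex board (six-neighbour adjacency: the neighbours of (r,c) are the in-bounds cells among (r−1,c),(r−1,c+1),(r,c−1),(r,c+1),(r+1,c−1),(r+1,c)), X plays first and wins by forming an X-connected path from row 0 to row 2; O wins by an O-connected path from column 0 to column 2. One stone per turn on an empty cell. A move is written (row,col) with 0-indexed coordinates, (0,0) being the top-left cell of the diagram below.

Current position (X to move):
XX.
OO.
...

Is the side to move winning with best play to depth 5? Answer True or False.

X winning at [XX./OO./...]: False

ply 1, X at XX./OO./... | (0,2)=-1→XXX/OO./...*; (1,2)=-1→XX./OOX/...; (2,0)=-1→XX./OO./X..; (2,1)=-1→XX./OO./.X.; (2,2)=-1→XX./OO./..X
ply 2, O at XXX/OO./... | (1,2)=+1→XXX/OOO/...*; (2,0)=-1→XXX/OO./O..; (2,1)=+1→XXX/OO./.O.; (2,2)=+1→XXX/OO./..O
ply 3: XXX/OOO/... is terminal -1 (X); from XX./OO./... depth 5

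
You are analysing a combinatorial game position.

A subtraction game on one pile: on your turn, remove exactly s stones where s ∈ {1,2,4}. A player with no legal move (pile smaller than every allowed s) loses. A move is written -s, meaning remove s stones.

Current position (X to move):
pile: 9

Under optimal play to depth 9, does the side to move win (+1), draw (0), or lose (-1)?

value(9, X) = -1

p1 X@[9]: -1[8]-1* -2[7]-1 -4[5]-1
p2 O@[8]: -1[7]-1 -2[6]+1* -4[4]-1
p3 X@[6]: -1[5]-1* -2[4]-1 -4[2]-1
p4 O@[5]: -1[4]-1 -2[3]+1* -4[1]-1
p5 X@[3]: -1[2]-1* -2[1]-1
p6 O@[2]: -1[1]-1 -2[0]+1*
p7 X@[0] terminal -1; root [9] d9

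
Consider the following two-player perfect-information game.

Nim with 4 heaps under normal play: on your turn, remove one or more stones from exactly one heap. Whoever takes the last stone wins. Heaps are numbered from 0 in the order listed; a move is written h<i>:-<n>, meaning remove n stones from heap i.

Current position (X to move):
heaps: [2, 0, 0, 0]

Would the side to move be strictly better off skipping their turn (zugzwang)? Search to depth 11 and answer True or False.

p1 X@[(2,0,0,0)]: h0:-1[(1,0,0,0)]-1 h0:-2[(0,0,0,0)]+1*
p2 O@[(0,0,0,0)] terminal -1; root [(2,0,0,0)] d11
suppose X passes — search the same position with O to move:
pass> p1 O@[(2,0,0,0)]: h0:-1[(1,0,0,0)]-1 h0:-2[(0,0,0,0)]+1*
pass> p2 X@[(0,0,0,0)] terminal -1; root [(2,0,0,0)] d11
for X: play +1, pass -1

zugzwang((2,0,0,0), X) = False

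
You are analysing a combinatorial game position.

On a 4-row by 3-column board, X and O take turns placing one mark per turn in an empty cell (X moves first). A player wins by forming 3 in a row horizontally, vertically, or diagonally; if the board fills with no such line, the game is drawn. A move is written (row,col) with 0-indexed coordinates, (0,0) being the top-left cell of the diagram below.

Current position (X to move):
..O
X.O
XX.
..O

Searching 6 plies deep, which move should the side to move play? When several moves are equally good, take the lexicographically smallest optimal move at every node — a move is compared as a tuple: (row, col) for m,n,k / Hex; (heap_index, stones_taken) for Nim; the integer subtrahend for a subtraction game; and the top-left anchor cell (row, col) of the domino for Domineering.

ply 1, X at ..O/X.O/XX./..O | (0,0)=+1→X.O/X.O/XX./..O*; (0,1)=-1→.XO/X.O/XX./..O; (1,1)=-1→..O/XXO/XX./..O; (2,2)=+1→..O/X.O/XXX/..O; (3,0)=+1→..O/X.O/XX./X.O; (3,1)=-1→..O/X.O/XX./.XO
ply 2: X.O/X.O/XX./..O is terminal -1 (O); from ..O/X.O/XX./..O depth 6

X's best at [..O/X.O/XX./..O]: (0,0)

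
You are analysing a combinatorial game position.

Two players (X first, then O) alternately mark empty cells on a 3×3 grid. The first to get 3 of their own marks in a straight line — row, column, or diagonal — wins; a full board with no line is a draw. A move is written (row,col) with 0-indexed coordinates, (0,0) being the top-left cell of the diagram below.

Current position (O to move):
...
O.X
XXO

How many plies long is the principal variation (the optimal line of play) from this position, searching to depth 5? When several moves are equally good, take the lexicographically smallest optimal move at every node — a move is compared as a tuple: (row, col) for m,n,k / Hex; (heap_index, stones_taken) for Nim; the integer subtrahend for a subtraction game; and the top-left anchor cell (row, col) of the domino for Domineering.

PV length from [.../O.X/XXO]: 4 plies

ply 1, O at .../O.X/XXO | (0,0)=-1→O../O.X/XXO; (0,1)=+0→.O./O.X/XXO*; (0,2)=+0→..O/O.X/XXO; (1,1)=+0→.../OOX/XXO
ply 2, X at .O./O.X/XXO | (0,0)=+0→XO./O.X/XXO*; (0,2)=+0→.OX/O.X/XXO; (1,1)=+0→.O./OXX/XXO
ply 3, O at XO./O.X/XXO | (0,2)=+0→XOO/O.X/XXO*; (1,1)=+0→XO./OOX/XXO
ply 4, X at XOO/O.X/XXO | (1,1)=+0→XOO/OXX/XXO*
ply 5: XOO/OXX/XXO is terminal +0 (O); from .../O.X/XXO depth 5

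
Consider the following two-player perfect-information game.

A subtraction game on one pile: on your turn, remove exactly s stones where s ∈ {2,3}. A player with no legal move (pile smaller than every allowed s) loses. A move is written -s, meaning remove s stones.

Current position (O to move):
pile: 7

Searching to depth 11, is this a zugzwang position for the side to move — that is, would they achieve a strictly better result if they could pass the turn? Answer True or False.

zugzwang(7, O) = False

ply 1, O at 7 | -2=+1→5*; -3=-1→4
ply 2, X at 5 | -2=-1→3*; -3=-1→2
ply 3, O at 3 | -2=+1→1*; -3=+1→0
ply 4: 1 is terminal -1 (X); from 7 depth 11
if O skipped the turn, X would face:
~ ply 1, X at 7 | -2=+1→5*; -3=-1→4
~ ply 2, O at 5 | -2=-1→3*; -3=-1→2
~ ply 3, X at 3 | -2=+1→1*; -3=+1→0
~ ply 4: 1 is terminal -1 (O); from 7 depth 11
compare (O): move=+1 vs pass=-1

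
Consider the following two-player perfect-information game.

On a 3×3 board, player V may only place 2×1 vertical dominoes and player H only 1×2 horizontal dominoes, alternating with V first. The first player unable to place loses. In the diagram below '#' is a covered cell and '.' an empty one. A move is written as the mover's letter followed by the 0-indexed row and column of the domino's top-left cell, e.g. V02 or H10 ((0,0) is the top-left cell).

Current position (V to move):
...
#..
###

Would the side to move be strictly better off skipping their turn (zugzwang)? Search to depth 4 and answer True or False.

ply 1, V at .../#../### | V01=+1→.#./##./###*; V02=-1→..#/#.#/###
ply 2: .#./##./### is terminal -1 (H); from .../#../### depth 4
pass branch (H moves first from the same position):
  | ply 1, H at .../#../### | H00=-1→##./#../###; H01=+1→.##/#../###*; H11=+1→.../###/###
  | ply 2: .##/#../### is terminal -1 (V); from .../#../### depth 4
V moving scores +1; V passing scores -1

zugzwang(.../#../###, V) = False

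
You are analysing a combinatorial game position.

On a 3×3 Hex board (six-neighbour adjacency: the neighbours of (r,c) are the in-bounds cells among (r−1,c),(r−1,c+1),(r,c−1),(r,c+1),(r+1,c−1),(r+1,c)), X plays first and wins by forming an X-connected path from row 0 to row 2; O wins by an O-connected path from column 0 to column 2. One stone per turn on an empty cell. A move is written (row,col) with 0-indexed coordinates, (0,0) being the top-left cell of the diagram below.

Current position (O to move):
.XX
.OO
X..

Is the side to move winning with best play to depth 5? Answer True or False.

ply 1, O at .XX/.OO/X.. | (0,0)=-1→OXX/.OO/X..; (1,0)=+1→.XX/OOO/X..*; (2,1)=-1→.XX/.OO/XO.; (2,2)=-1→.XX/.OO/X.O
ply 2: .XX/OOO/X.. is terminal -1 (X); from .XX/.OO/X.. depth 5

O winning at [.XX/.OO/X..]: True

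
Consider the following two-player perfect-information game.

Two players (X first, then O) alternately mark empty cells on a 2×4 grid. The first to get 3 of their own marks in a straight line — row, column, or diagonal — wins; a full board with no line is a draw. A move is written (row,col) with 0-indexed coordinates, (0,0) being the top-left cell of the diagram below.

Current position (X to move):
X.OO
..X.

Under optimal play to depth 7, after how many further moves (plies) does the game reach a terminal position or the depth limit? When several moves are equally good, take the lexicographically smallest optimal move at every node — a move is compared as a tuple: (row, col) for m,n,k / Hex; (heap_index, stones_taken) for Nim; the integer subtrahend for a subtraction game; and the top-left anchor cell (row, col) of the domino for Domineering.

ply 1, X at X.OO/..X. | (0,1)=+0→XXOO/..X.*; (1,0)=-1→X.OO/X.X.; (1,1)=-1→X.OO/.XX.; (1,3)=-1→X.OO/..XX
ply 2, O at XXOO/..X. | (1,0)=+0→XXOO/O.X.*; (1,1)=+0→XXOO/.OX.; (1,3)=+0→XXOO/..XO
ply 3, X at XXOO/O.X. | (1,1)=+0→XXOO/OXX.*; (1,3)=+0→XXOO/O.XX
ply 4, O at XXOO/OXX. | (1,3)=+0→XXOO/OXXO*
ply 5: XXOO/OXXO is terminal +0 (X); from X.OO/..X. depth 7

PV length from [X.OO/..X.]: 4 plies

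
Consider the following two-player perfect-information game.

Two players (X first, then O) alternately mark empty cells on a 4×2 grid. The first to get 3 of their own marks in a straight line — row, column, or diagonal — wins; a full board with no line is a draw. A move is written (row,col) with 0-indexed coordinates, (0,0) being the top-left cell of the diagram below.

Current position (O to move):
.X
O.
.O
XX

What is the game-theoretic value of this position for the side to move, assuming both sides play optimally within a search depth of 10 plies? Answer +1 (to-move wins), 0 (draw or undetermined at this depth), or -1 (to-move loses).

value(.X/O./.O/XX, O) = 0

[.X/O./.O/XX] O move#1: (0,0):+0/OX/O./.O/XX*, (1,1):+0/.X/OO/.O/XX, (2,0):+0/.X/O./OO/XX
[OX/O./.O/XX] X move#2: (1,1):-1/OX/OX/.O/XX, (2,0):+0/OX/O./XO/XX*
[OX/O./XO/XX] O move#3: (1,1):+0/OX/OO/XO/XX*
[OX/OO/XO/XX] end (terminal +0, X#4); searched .X/O./.O/XX to 10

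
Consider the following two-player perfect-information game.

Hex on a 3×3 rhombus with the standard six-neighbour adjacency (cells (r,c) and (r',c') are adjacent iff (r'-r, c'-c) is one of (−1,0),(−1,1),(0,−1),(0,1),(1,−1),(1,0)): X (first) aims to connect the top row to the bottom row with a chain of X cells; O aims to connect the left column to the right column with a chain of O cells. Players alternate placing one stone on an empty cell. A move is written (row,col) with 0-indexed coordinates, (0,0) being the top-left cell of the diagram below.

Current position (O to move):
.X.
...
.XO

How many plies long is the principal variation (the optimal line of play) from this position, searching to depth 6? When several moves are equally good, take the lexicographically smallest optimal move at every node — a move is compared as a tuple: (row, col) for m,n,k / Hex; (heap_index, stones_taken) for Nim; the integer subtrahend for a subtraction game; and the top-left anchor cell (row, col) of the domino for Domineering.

p1 O@[.X./.../.XO]: (0,0)[OX./.../.XO]-1 (0,2)[.XO/.../.XO]-1 (1,0)[.X./O../.XO]-1 (1,1)[.X./.O./.XO]+1* (1,2)[.X./..O/.XO]-1 (2,0)[.X./.../OXO]-1
p2 X@[.X./.O./.XO]: (0,0)[XX./.O./.XO]-1* (0,2)[.XX/.O./.XO]-1 (1,0)[.X./XO./.XO]-1 (1,2)[.X./.OX/.XO]-1 (2,0)[.X./.O./XXO]-1
p3 O@[XX./.O./.XO]: (0,2)[XXO/.O./.XO]+1* (1,0)[XX./OO./.XO]+1 (1,2)[XX./.OO/.XO]+1 (2,0)[XX./.O./OXO]+1
p4 X@[XXO/.O./.XO]: (1,0)[XXO/XO./.XO]-1* (1,2)[XXO/.OX/.XO]-1 (2,0)[XXO/.O./XXO]-1
p5 O@[XXO/XO./.XO]: (1,2)[XXO/XOO/.XO]-1 (2,0)[XXO/XO./OXO]+1*
p6 X@[XXO/XO./OXO] terminal -1; root [.X./.../.XO] d6

PV length from [.X./.../.XO]: 5 plies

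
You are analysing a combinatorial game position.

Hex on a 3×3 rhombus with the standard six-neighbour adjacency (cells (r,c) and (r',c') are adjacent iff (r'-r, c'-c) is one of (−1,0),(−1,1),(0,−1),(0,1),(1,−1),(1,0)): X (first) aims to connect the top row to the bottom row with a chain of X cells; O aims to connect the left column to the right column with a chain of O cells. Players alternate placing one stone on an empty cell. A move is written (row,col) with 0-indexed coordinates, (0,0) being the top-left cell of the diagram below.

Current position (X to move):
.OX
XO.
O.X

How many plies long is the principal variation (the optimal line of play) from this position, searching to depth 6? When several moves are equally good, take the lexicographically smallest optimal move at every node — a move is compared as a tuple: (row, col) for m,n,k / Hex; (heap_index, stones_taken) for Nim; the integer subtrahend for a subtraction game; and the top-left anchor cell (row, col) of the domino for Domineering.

PV length from [.OX/XO./O.X]: 1 ply

p1 X@[.OX/XO./O.X]: (0,0)[XOX/XO./O.X]-1 (1,2)[.OX/XOX/O.X]+1* (2,1)[.OX/XO./OXX]-1
p2 O@[.OX/XOX/O.X] terminal -1; root [.OX/XO./O.X] d6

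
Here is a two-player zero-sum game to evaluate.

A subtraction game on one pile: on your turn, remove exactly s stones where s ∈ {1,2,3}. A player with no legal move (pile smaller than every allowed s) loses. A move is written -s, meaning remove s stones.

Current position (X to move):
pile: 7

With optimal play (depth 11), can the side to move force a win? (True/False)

p1 X@[7]: -1[6]-1 -2[5]-1 -3[4]+1*
p2 O@[4]: -1[3]-1* -2[2]-1 -3[1]-1
p3 X@[3]: -1[2]-1 -2[1]-1 -3[0]+1*
p4 O@[0] terminal -1; root [7] d11

X winning at [7]: True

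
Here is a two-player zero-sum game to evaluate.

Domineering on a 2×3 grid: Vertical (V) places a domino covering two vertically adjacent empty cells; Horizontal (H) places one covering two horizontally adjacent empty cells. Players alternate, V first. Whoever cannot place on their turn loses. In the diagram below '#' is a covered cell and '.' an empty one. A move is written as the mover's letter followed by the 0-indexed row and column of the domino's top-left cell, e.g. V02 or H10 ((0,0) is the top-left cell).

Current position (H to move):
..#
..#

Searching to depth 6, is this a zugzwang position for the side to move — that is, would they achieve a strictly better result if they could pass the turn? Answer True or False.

zugzwang(..#/..#, H) = False

ply 1, H at ..#/..# | H00=+1→###/..#*; H10=+1→..#/###
ply 2: ###/..# is terminal -1 (V); from ..#/..# depth 6
if H skipped the turn, V would face:
~ ply 1, V at ..#/..# | V00=+1→#.#/#.#*; V01=+1→.##/.##
~ ply 2: #.#/#.# is terminal -1 (H); from ..#/..# depth 6
compare (H): move=+1 vs pass=-1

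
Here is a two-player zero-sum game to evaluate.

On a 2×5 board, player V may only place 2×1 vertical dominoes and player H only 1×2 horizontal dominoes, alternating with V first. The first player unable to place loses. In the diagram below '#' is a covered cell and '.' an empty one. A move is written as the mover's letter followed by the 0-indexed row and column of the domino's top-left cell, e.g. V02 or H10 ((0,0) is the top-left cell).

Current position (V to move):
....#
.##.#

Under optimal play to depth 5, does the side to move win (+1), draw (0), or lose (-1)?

p1 V@[....#/.##.#]: V00[#...#/###.#]-1* V03[...##/.####]-1
p2 H@[#...#/###.#]: H01[###.#/###.#]-1 H02[#.###/###.#]+1*
p3 V@[#.###/###.#] terminal -1; root [....#/.##.#] d5

value(....#/.##.#, V) = -1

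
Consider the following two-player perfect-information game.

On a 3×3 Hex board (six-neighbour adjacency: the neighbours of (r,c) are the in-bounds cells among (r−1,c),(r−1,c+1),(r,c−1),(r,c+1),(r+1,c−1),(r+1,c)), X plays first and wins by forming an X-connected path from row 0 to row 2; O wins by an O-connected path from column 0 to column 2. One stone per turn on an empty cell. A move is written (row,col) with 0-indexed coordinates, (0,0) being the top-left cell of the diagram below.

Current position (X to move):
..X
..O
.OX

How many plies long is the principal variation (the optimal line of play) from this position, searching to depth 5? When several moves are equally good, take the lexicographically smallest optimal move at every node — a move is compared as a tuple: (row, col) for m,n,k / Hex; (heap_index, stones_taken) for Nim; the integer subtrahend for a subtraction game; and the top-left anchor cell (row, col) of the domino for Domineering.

PV length from [..X/..O/.OX]: 5 plies

[..X/..O/.OX] X move#1: (0,0):-1/X.X/..O/.OX, (0,1):-1/.XX/..O/.OX, (1,0):-1/..X/X.O/.OX, (1,1):-1/..X/.XO/.OX, (2,0):+1/..X/..O/XOX*
[..X/..O/XOX] O move#2: (0,0):-1/O.X/..O/XOX*, (0,1):-1/.OX/..O/XOX, (1,0):-1/..X/O.O/XOX, (1,1):-1/..X/.OO/XOX
[O.X/..O/XOX] X move#3: (0,1):+1/OXX/..O/XOX*, (1,0):+1/O.X/X.O/XOX, (1,1):+1/O.X/.XO/XOX
[OXX/..O/XOX] O move#4: (1,0):-1/OXX/O.O/XOX*, (1,1):-1/OXX/.OO/XOX
[OXX/O.O/XOX] X move#5: (1,1):+1/OXX/OXO/XOX*
[OXX/OXO/XOX] end (terminal -1, O#6); searched ..X/..O/.OX to 5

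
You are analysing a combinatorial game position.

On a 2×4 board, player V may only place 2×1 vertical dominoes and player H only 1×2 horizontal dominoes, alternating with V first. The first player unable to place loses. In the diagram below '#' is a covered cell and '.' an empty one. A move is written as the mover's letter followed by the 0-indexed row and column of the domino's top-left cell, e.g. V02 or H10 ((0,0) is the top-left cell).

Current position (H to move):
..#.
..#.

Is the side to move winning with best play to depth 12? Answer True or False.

H winning at [..#./..#.]: True

[..#./..#.] H move#1: H00:+1/###./..#.*, H10:+1/..#./###.
[###./..#.] V move#2: V03:-1/####/..##*
[####/..##] H move#3: H10:+1/####/####*
[####/####] end (terminal -1, V#4); searched ..#./..#. to 12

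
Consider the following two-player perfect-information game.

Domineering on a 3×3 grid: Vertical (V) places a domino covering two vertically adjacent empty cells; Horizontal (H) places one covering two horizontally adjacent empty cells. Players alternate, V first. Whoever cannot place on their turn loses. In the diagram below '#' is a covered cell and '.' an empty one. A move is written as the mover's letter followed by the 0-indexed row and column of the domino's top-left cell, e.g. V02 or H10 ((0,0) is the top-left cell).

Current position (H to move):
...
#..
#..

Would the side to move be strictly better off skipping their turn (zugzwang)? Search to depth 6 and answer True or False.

[.../#../#..] H move#1: H00:-1/##./#../#.., H01:-1/.##/#../#.., H11:+1/.../###/#..*, H21:-1/.../#../###
[.../###/#..] end (terminal -1, V#2); searched .../#../#.. to 6
pass branch (V moves first from the same position):
  | [.../#../#..] V move#1: V01:+1/.#./##./#..*, V02:+1/..#/#.#/#.., V11:+1/.../##./##., V12:+1/.../#.#/#.#
  | [.#./##./#..] H move#2: H21:-1/.#./##./###*
  | [.#./##./###] V move#3: V02:+1/.##/###/###*
  | [.##/###/###] end (terminal -1, H#4); searched .../#../#.. to 6
H moving scores +1; H passing scores -1

zugzwang(.../#../#.., H) = False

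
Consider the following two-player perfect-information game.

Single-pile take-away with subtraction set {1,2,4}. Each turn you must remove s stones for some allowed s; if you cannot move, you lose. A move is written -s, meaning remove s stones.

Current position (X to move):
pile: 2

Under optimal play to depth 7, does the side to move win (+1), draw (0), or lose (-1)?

ply 1, X at 2 | -1=-1→1; -2=+1→0*
ply 2: 0 is terminal -1 (O); from 2 depth 7

value(2, X) = +1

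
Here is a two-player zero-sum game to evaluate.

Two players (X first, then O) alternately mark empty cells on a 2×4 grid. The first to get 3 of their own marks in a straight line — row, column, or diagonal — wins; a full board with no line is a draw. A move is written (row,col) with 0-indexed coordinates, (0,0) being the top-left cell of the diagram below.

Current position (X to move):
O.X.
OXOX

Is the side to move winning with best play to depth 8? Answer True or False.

[O.X./OXOX] X move#1: (0,1):+0/OXX./OXOX*, (0,3):+0/O.XX/OXOX
[OXX./OXOX] O move#2: (0,3):+0/OXXO/OXOX*
[OXXO/OXOX] end (terminal +0, X#3); searched O.X./OXOX to 8

X winning at [O.X./OXOX]: False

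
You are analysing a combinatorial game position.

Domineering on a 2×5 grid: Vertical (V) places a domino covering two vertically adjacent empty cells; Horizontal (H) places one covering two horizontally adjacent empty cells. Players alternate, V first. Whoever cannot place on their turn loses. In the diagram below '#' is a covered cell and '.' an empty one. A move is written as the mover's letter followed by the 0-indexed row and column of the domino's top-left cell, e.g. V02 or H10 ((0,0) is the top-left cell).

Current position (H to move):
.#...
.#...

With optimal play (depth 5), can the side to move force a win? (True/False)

p1 H@[.#.../.#...]: H02[.###./.#...]-1* H03[.#.##/.#...]-1 H12[.#.../.###.]-1 H13[.#.../.#.##]-1
p2 V@[.###./.#...]: V00[####./##...]-1 V04[.####/.#..#]+1*
p3 H@[.####/.#..#]: H12[.####/.####]-1*
p4 V@[.####/.####]: V00[#####/#####]+1*
p5 H@[#####/#####] terminal -1; root [.#.../.#...] d5

H winning at [.#.../.#...]: False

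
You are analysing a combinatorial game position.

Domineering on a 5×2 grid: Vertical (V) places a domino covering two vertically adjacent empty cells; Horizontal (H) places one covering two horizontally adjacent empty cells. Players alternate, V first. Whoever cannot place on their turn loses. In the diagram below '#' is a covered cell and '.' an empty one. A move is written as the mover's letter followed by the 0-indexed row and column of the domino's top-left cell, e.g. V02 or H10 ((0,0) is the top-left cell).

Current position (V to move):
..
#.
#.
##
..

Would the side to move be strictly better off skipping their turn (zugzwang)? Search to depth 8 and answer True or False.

zugzwang(../#./#./##/.., V) = False

[../#./#./##/..] V move#1: V01:-1/.#/##/#./##/..*, V11:-1/../##/##/##/..
[.#/##/#./##/..] H move#2: H40:+1/.#/##/#./##/##*
[.#/##/#./##/##] end (terminal -1, V#3); searched ../#./#./##/.. to 8
suppose V passes — search the same position with H to move:
pass> [../#./#./##/..] H move#1: H00:+1/##/#./#./##/..*, H40:-1/../#./#./##/##
pass> [##/#./#./##/..] V move#2: V11:-1/##/##/##/##/..*
pass> [##/##/##/##/..] H move#3: H40:+1/##/##/##/##/##*
pass> [##/##/##/##/##] end (terminal -1, V#4); searched ../#./#./##/.. to 8
for V: play -1, pass -1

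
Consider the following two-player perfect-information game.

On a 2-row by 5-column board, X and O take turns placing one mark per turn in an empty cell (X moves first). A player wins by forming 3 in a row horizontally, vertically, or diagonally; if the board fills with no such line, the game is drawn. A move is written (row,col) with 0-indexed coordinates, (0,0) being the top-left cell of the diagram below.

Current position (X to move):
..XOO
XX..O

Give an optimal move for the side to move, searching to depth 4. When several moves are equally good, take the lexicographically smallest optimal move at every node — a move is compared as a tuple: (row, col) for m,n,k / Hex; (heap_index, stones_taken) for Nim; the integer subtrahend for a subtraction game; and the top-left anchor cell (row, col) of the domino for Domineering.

ply 1, X at ..XOO/XX..O | (0,0)=+1→X.XOO/XX..O*; (0,1)=+1→.XXOO/XX..O; (1,2)=+1→..XOO/XXX.O; (1,3)=+0→..XOO/XX.XO
ply 2, O at X.XOO/XX..O | (0,1)=-1→XOXOO/XX..O*; (1,2)=-1→X.XOO/XXO.O; (1,3)=-1→X.XOO/XX.OO
ply 3, X at XOXOO/XX..O | (1,2)=+1→XOXOO/XXX.O*; (1,3)=+0→XOXOO/XX.XO
ply 4: XOXOO/XXX.O is terminal -1 (O); from ..XOO/XX..O depth 4

X's best at [..XOO/XX..O]: (0,0)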